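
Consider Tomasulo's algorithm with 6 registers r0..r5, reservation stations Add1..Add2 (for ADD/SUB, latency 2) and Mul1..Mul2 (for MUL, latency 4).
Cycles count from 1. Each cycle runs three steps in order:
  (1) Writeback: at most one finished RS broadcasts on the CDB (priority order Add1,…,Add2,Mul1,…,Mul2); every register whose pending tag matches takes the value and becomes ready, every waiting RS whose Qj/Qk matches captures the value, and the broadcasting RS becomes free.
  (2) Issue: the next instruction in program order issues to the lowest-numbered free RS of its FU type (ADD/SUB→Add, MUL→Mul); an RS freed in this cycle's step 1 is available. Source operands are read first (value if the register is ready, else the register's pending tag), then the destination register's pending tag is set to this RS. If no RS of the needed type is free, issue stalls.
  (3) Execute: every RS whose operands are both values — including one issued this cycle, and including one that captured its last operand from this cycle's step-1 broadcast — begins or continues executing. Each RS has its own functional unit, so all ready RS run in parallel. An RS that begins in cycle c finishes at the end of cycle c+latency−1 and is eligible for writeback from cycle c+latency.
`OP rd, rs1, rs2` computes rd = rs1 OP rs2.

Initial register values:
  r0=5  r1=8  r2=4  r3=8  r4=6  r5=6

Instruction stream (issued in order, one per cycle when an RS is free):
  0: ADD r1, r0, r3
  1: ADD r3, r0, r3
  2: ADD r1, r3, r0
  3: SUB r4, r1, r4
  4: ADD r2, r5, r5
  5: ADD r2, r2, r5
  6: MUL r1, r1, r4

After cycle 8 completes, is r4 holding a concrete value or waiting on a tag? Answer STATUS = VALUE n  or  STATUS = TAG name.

STATUS = TAG Add2

cycle 1: issue ADD r1<-Add1 // r0:5,r1:Add1,r2:4,r3:8,r4:6,r5:6
cycle 2: issue ADD r3<-Add2 // r0:5,r1:Add1,r2:4,r3:Add2,r4:6,r5:6
cycle 3: CDB Add1=13; issue ADD r1<-Add1 // r0:5,r1:Add1,r2:4,r3:Add2,r4:6,r5:6
cycle 4: CDB Add2=13; issue SUB r4<-Add2 // r0:5,r1:Add1,r2:4,r3:13,r4:Add2,r5:6
cycle 5: stall // r0:5,r1:Add1,r2:4,r3:13,r4:Add2,r5:6
cycle 6: CDB Add1=18; issue ADD r2<-Add1 // r0:5,r1:18,r2:Add1,r3:13,r4:Add2,r5:6
cycle 7: stall // r0:5,r1:18,r2:Add1,r3:13,r4:Add2,r5:6
cycle 8: CDB Add1=12; issue ADD r2<-Add1 // r0:5,r1:18,r2:Add1,r3:13,r4:Add2,r5:6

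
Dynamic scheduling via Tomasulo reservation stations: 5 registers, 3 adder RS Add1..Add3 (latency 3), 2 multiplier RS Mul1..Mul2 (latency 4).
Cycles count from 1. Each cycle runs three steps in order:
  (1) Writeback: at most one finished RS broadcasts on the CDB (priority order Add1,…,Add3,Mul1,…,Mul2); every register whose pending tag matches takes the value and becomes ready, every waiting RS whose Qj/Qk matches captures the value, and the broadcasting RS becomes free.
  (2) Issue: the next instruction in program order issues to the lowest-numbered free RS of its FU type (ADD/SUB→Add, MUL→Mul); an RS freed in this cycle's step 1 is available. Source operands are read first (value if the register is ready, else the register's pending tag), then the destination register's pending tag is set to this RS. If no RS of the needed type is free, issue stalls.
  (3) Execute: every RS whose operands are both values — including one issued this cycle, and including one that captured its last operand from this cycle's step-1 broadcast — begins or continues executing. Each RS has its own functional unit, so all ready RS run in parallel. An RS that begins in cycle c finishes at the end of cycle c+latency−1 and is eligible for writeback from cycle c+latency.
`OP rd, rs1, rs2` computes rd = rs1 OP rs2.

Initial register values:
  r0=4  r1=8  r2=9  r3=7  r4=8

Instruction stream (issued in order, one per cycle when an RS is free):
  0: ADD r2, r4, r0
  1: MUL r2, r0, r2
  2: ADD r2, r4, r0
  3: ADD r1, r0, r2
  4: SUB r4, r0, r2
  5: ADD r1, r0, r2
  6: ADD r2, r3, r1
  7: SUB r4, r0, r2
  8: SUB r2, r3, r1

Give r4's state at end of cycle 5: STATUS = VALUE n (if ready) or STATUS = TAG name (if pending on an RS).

STATUS = TAG Add3

cycle 1: issue ADD r2<-Add1 // r0:4,r1:8,r2:Add1,r3:7,r4:8
cycle 2: issue MUL r2<-Mul1 // r0:4,r1:8,r2:Mul1,r3:7,r4:8
cycle 3: issue ADD r2<-Add2 // r0:4,r1:8,r2:Add2,r3:7,r4:8
cycle 4: CDB Add1=12; issue ADD r1<-Add1 // r0:4,r1:Add1,r2:Add2,r3:7,r4:8
cycle 5: issue SUB r4<-Add3 // r0:4,r1:Add1,r2:Add2,r3:7,r4:Add3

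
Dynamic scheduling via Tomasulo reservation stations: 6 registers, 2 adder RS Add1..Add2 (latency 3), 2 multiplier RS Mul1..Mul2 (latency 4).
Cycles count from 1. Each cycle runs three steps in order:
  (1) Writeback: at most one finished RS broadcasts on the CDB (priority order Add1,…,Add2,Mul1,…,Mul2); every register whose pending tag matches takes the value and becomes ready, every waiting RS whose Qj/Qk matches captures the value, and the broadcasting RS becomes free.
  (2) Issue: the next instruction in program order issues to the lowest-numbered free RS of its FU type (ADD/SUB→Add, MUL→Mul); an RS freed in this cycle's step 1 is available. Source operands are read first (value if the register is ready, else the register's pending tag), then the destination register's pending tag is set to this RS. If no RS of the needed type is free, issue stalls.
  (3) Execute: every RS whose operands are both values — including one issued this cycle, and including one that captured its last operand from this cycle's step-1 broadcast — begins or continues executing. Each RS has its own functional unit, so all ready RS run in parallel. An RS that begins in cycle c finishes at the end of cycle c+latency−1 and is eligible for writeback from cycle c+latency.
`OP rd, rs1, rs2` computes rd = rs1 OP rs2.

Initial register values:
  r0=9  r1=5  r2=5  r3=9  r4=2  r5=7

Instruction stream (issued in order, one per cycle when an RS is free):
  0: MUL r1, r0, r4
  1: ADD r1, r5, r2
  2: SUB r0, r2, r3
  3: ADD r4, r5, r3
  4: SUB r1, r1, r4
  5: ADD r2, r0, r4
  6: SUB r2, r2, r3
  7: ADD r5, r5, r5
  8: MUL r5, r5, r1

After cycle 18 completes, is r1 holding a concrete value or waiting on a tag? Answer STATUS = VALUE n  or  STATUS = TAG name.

STATUS = VALUE -4

c1: issue MUL r1<-Mul1 | r0:9,r1:Mul1,r2:5,r3:9,r4:2,r5:7
c2: issue ADD r1<-Add1 | r0:9,r1:Add1,r2:5,r3:9,r4:2,r5:7
c3: issue SUB r0<-Add2 | r0:Add2,r1:Add1,r2:5,r3:9,r4:2,r5:7
c4: stall | r0:Add2,r1:Add1,r2:5,r3:9,r4:2,r5:7
c5: CDB Add1=12; issue ADD r4<-Add1 | r0:Add2,r1:12,r2:5,r3:9,r4:Add1,r5:7
c6: CDB Add2=-4; issue SUB r1<-Add2 | r0:-4,r1:Add2,r2:5,r3:9,r4:Add1,r5:7
c7: CDB Mul1=18; stall | r0:-4,r1:Add2,r2:5,r3:9,r4:Add1,r5:7
c8: CDB Add1=16; issue ADD r2<-Add1 | r0:-4,r1:Add2,r2:Add1,r3:9,r4:16,r5:7
c9: stall | r0:-4,r1:Add2,r2:Add1,r3:9,r4:16,r5:7
c10: stall | r0:-4,r1:Add2,r2:Add1,r3:9,r4:16,r5:7
c11: CDB Add1=12; issue SUB r2<-Add1 | r0:-4,r1:Add2,r2:Add1,r3:9,r4:16,r5:7
c12: CDB Add2=-4; issue ADD r5<-Add2 | r0:-4,r1:-4,r2:Add1,r3:9,r4:16,r5:Add2
c13: issue MUL r5<-Mul1 | r0:-4,r1:-4,r2:Add1,r3:9,r4:16,r5:Mul1
c14: CDB Add1=3 | r0:-4,r1:-4,r2:3,r3:9,r4:16,r5:Mul1
c15: CDB Add2=14 | r0:-4,r1:-4,r2:3,r3:9,r4:16,r5:Mul1
c16: - | r0:-4,r1:-4,r2:3,r3:9,r4:16,r5:Mul1
c17: - | r0:-4,r1:-4,r2:3,r3:9,r4:16,r5:Mul1
c18: - | r0:-4,r1:-4,r2:3,r3:9,r4:16,r5:Mul1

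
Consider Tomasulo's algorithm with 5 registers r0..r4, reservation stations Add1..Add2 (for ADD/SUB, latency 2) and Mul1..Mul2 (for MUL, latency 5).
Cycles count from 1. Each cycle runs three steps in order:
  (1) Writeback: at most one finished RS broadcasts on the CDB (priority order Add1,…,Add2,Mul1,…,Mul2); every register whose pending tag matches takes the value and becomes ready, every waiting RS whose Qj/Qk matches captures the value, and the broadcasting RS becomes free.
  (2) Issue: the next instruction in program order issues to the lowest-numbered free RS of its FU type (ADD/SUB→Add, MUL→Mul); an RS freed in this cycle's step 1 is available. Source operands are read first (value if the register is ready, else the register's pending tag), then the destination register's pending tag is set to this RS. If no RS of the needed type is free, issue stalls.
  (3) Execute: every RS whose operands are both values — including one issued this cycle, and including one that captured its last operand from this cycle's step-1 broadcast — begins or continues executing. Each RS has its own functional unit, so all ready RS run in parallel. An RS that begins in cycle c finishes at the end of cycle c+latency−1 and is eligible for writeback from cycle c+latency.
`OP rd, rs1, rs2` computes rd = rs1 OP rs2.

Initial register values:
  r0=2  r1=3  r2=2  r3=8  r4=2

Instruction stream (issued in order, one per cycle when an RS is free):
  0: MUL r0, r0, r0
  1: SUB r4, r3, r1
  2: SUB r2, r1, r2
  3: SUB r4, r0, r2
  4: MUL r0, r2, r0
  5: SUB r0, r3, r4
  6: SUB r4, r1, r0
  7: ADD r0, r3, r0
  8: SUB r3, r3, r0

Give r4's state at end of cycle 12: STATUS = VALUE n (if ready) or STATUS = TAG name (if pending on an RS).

cycle 1: issue MUL r0<-Mul1 // r0:Mul1,r1:3,r2:2,r3:8,r4:2
cycle 2: issue SUB r4<-Add1 // r0:Mul1,r1:3,r2:2,r3:8,r4:Add1
cycle 3: issue SUB r2<-Add2 // r0:Mul1,r1:3,r2:Add2,r3:8,r4:Add1
cycle 4: CDB Add1=5; issue SUB r4<-Add1 // r0:Mul1,r1:3,r2:Add2,r3:8,r4:Add1
cycle 5: CDB Add2=1; issue MUL r0<-Mul2 // r0:Mul2,r1:3,r2:1,r3:8,r4:Add1
cycle 6: CDB Mul1=4; issue SUB r0<-Add2 // r0:Add2,r1:3,r2:1,r3:8,r4:Add1
cycle 7: stall // r0:Add2,r1:3,r2:1,r3:8,r4:Add1
cycle 8: CDB Add1=3; issue SUB r4<-Add1 // r0:Add2,r1:3,r2:1,r3:8,r4:Add1
cycle 9: stall // r0:Add2,r1:3,r2:1,r3:8,r4:Add1
cycle 10: CDB Add2=5; issue ADD r0<-Add2 // r0:Add2,r1:3,r2:1,r3:8,r4:Add1
cycle 11: CDB Mul2=4; stall // r0:Add2,r1:3,r2:1,r3:8,r4:Add1
cycle 12: CDB Add1=-2; issue SUB r3<-Add1 // r0:Add2,r1:3,r2:1,r3:Add1,r4:-2

STATUS = VALUE -2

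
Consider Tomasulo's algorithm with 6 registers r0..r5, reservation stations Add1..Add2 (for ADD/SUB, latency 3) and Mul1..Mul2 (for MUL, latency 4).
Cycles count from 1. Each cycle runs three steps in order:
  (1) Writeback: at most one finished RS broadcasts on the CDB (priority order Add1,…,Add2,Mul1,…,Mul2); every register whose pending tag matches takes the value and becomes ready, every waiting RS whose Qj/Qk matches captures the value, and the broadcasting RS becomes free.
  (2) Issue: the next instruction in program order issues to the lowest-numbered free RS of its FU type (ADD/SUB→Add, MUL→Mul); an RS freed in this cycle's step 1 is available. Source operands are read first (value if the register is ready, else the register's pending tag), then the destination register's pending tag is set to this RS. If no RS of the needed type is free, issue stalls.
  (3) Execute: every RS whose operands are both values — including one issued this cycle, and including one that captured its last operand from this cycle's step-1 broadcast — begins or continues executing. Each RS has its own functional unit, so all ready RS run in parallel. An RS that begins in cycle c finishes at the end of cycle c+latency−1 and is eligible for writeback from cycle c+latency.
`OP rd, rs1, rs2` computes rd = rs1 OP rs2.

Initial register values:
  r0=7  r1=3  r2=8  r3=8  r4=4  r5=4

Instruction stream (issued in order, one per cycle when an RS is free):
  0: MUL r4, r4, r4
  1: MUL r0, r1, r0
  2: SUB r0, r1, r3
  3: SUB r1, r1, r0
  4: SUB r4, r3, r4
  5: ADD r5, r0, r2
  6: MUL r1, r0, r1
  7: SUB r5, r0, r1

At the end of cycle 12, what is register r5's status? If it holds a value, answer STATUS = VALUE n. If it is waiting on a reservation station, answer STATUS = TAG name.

STATUS = TAG Add2

cycle 1: issue MUL r4<-Mul1 // r0:7,r1:3,r2:8,r3:8,r4:Mul1,r5:4
cycle 2: issue MUL r0<-Mul2 // r0:Mul2,r1:3,r2:8,r3:8,r4:Mul1,r5:4
cycle 3: issue SUB r0<-Add1 // r0:Add1,r1:3,r2:8,r3:8,r4:Mul1,r5:4
cycle 4: issue SUB r1<-Add2 // r0:Add1,r1:Add2,r2:8,r3:8,r4:Mul1,r5:4
cycle 5: CDB Mul1=16; stall // r0:Add1,r1:Add2,r2:8,r3:8,r4:16,r5:4
cycle 6: CDB Add1=-5; issue SUB r4<-Add1 // r0:-5,r1:Add2,r2:8,r3:8,r4:Add1,r5:4
cycle 7: CDB Mul2=21; stall // r0:-5,r1:Add2,r2:8,r3:8,r4:Add1,r5:4
cycle 8: stall // r0:-5,r1:Add2,r2:8,r3:8,r4:Add1,r5:4
cycle 9: CDB Add1=-8; issue ADD r5<-Add1 // r0:-5,r1:Add2,r2:8,r3:8,r4:-8,r5:Add1
cycle 10: CDB Add2=8; issue MUL r1<-Mul1 // r0:-5,r1:Mul1,r2:8,r3:8,r4:-8,r5:Add1
cycle 11: issue SUB r5<-Add2 // r0:-5,r1:Mul1,r2:8,r3:8,r4:-8,r5:Add2
cycle 12: CDB Add1=3 // r0:-5,r1:Mul1,r2:8,r3:8,r4:-8,r5:Add2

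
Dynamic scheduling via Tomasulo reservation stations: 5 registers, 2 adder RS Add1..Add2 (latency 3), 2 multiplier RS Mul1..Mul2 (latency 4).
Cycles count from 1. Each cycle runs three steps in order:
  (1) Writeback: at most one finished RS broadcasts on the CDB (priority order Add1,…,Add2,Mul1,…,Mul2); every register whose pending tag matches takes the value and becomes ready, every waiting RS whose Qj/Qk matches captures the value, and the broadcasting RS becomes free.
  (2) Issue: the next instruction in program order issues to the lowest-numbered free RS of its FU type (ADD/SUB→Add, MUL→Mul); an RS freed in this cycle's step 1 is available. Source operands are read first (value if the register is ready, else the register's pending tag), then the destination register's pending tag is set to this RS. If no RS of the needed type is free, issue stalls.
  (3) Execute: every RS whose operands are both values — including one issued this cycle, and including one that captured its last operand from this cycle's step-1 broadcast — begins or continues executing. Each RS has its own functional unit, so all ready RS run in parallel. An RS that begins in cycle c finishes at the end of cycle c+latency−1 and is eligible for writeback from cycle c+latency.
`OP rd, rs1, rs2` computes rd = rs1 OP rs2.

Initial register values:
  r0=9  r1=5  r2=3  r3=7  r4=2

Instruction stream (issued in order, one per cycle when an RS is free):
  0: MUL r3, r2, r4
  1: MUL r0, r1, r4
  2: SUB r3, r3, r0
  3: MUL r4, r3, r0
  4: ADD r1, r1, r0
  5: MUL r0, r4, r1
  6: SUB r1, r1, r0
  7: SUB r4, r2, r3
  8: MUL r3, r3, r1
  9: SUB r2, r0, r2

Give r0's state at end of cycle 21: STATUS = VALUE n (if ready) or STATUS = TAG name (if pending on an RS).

STATUS = VALUE -600

c1: issue MUL r3<-Mul1 | r0:9,r1:5,r2:3,r3:Mul1,r4:2
c2: issue MUL r0<-Mul2 | r0:Mul2,r1:5,r2:3,r3:Mul1,r4:2
c3: issue SUB r3<-Add1 | r0:Mul2,r1:5,r2:3,r3:Add1,r4:2
c4: stall | r0:Mul2,r1:5,r2:3,r3:Add1,r4:2
c5: CDB Mul1=6; issue MUL r4<-Mul1 | r0:Mul2,r1:5,r2:3,r3:Add1,r4:Mul1
c6: CDB Mul2=10; issue ADD r1<-Add2 | r0:10,r1:Add2,r2:3,r3:Add1,r4:Mul1
c7: issue MUL r0<-Mul2 | r0:Mul2,r1:Add2,r2:3,r3:Add1,r4:Mul1
c8: stall | r0:Mul2,r1:Add2,r2:3,r3:Add1,r4:Mul1
c9: CDB Add1=-4; issue SUB r1<-Add1 | r0:Mul2,r1:Add1,r2:3,r3:-4,r4:Mul1
c10: CDB Add2=15; issue SUB r4<-Add2 | r0:Mul2,r1:Add1,r2:3,r3:-4,r4:Add2
c11: stall | r0:Mul2,r1:Add1,r2:3,r3:-4,r4:Add2
c12: stall | r0:Mul2,r1:Add1,r2:3,r3:-4,r4:Add2
c13: CDB Add2=7; stall | r0:Mul2,r1:Add1,r2:3,r3:-4,r4:7
c14: CDB Mul1=-40; issue MUL r3<-Mul1 | r0:Mul2,r1:Add1,r2:3,r3:Mul1,r4:7
c15: issue SUB r2<-Add2 | r0:Mul2,r1:Add1,r2:Add2,r3:Mul1,r4:7
c16: - | r0:Mul2,r1:Add1,r2:Add2,r3:Mul1,r4:7
c17: - | r0:Mul2,r1:Add1,r2:Add2,r3:Mul1,r4:7
c18: CDB Mul2=-600 | r0:-600,r1:Add1,r2:Add2,r3:Mul1,r4:7
c19: - | r0:-600,r1:Add1,r2:Add2,r3:Mul1,r4:7
c20: - | r0:-600,r1:Add1,r2:Add2,r3:Mul1,r4:7
c21: CDB Add1=615 | r0:-600,r1:615,r2:Add2,r3:Mul1,r4:7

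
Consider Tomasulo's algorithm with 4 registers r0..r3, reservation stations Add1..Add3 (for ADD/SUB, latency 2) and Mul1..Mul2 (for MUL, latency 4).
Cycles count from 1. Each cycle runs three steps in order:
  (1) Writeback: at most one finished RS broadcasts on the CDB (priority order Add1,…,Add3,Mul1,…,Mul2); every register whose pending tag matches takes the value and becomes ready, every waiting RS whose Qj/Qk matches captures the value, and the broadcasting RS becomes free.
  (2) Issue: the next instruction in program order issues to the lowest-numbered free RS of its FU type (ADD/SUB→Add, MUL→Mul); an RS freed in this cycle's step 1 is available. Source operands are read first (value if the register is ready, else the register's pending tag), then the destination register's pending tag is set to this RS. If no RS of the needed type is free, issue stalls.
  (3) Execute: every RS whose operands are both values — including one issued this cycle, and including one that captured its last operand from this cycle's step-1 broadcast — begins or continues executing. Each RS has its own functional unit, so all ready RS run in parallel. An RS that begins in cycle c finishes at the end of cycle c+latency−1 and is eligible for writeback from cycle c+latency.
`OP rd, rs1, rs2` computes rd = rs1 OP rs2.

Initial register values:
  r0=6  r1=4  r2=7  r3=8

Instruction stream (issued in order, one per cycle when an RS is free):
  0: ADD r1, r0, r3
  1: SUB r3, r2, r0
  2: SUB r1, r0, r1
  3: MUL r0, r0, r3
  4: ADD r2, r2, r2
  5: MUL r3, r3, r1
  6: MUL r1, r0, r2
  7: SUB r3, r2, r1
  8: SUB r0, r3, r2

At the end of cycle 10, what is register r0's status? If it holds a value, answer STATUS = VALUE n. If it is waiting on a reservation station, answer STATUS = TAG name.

STATUS = TAG Add2

  c1: issue ADD r1<-Add1  regs: r0:6,r1:Add1,r2:7,r3:8
  c2: issue SUB r3<-Add2  regs: r0:6,r1:Add1,r2:7,r3:Add2
  c3: CDB Add1=14; issue SUB r1<-Add1  regs: r0:6,r1:Add1,r2:7,r3:Add2
  c4: CDB Add2=1; issue MUL r0<-Mul1  regs: r0:Mul1,r1:Add1,r2:7,r3:1
  c5: CDB Add1=-8; issue ADD r2<-Add1  regs: r0:Mul1,r1:-8,r2:Add1,r3:1
  c6: issue MUL r3<-Mul2  regs: r0:Mul1,r1:-8,r2:Add1,r3:Mul2
  c7: CDB Add1=14; stall  regs: r0:Mul1,r1:-8,r2:14,r3:Mul2
  c8: CDB Mul1=6; issue MUL r1<-Mul1  regs: r0:6,r1:Mul1,r2:14,r3:Mul2
  c9: issue SUB r3<-Add1  regs: r0:6,r1:Mul1,r2:14,r3:Add1
  c10: CDB Mul2=-8; issue SUB r0<-Add2  regs: r0:Add2,r1:Mul1,r2:14,r3:Add1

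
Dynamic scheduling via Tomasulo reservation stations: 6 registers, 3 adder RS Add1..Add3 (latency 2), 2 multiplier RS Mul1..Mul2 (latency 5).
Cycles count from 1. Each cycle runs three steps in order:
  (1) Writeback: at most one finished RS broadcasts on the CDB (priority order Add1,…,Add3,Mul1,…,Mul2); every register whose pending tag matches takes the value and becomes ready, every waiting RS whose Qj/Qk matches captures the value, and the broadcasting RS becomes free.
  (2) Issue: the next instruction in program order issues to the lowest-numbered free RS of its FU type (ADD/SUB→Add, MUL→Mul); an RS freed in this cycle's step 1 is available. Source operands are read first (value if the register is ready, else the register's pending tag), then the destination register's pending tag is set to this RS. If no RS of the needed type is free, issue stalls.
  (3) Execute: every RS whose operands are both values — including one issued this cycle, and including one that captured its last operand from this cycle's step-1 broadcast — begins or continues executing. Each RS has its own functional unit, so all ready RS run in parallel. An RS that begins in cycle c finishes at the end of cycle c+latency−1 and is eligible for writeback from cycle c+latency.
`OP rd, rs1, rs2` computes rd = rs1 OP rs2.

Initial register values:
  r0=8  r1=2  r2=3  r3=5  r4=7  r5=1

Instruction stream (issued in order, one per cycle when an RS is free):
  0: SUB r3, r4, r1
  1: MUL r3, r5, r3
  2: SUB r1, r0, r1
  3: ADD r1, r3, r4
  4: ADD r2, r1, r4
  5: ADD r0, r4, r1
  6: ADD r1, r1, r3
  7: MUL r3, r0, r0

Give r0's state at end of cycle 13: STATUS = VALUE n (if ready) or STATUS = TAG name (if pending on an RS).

STATUS = TAG Add3

cycle 1: issue SUB r3<-Add1 // r0:8,r1:2,r2:3,r3:Add1,r4:7,r5:1
cycle 2: issue MUL r3<-Mul1 // r0:8,r1:2,r2:3,r3:Mul1,r4:7,r5:1
cycle 3: CDB Add1=5; issue SUB r1<-Add1 // r0:8,r1:Add1,r2:3,r3:Mul1,r4:7,r5:1
cycle 4: issue ADD r1<-Add2 // r0:8,r1:Add2,r2:3,r3:Mul1,r4:7,r5:1
cycle 5: CDB Add1=6; issue ADD r2<-Add1 // r0:8,r1:Add2,r2:Add1,r3:Mul1,r4:7,r5:1
cycle 6: issue ADD r0<-Add3 // r0:Add3,r1:Add2,r2:Add1,r3:Mul1,r4:7,r5:1
cycle 7: stall // r0:Add3,r1:Add2,r2:Add1,r3:Mul1,r4:7,r5:1
cycle 8: CDB Mul1=5; stall // r0:Add3,r1:Add2,r2:Add1,r3:5,r4:7,r5:1
cycle 9: stall // r0:Add3,r1:Add2,r2:Add1,r3:5,r4:7,r5:1
cycle 10: CDB Add2=12; issue ADD r1<-Add2 // r0:Add3,r1:Add2,r2:Add1,r3:5,r4:7,r5:1
cycle 11: issue MUL r3<-Mul1 // r0:Add3,r1:Add2,r2:Add1,r3:Mul1,r4:7,r5:1
cycle 12: CDB Add1=19 // r0:Add3,r1:Add2,r2:19,r3:Mul1,r4:7,r5:1
cycle 13: CDB Add2=17 // r0:Add3,r1:17,r2:19,r3:Mul1,r4:7,r5:1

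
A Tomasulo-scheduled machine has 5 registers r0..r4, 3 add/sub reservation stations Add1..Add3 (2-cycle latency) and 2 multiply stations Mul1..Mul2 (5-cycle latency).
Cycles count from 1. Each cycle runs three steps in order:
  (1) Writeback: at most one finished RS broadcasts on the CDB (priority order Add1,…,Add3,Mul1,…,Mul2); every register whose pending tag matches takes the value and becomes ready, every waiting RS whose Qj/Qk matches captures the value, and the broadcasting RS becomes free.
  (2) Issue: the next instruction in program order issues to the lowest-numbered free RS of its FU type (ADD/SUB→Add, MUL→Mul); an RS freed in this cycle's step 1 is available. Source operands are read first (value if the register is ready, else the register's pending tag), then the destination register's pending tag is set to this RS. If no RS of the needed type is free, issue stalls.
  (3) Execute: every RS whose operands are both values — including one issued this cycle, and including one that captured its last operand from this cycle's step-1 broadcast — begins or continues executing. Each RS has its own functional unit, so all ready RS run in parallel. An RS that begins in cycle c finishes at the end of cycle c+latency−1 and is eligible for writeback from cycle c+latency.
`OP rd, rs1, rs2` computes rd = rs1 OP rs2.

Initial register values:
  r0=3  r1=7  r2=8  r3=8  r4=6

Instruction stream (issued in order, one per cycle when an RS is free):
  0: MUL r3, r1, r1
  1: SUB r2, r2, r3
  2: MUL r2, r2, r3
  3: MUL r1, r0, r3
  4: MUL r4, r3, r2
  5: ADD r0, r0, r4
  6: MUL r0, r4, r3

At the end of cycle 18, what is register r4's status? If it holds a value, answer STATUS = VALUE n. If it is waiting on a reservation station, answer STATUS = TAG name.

  c1: issue MUL r3<-Mul1  regs: r0:3,r1:7,r2:8,r3:Mul1,r4:6
  c2: issue SUB r2<-Add1  regs: r0:3,r1:7,r2:Add1,r3:Mul1,r4:6
  c3: issue MUL r2<-Mul2  regs: r0:3,r1:7,r2:Mul2,r3:Mul1,r4:6
  c4: stall  regs: r0:3,r1:7,r2:Mul2,r3:Mul1,r4:6
  c5: stall  regs: r0:3,r1:7,r2:Mul2,r3:Mul1,r4:6
  c6: CDB Mul1=49; issue MUL r1<-Mul1  regs: r0:3,r1:Mul1,r2:Mul2,r3:49,r4:6
  c7: stall  regs: r0:3,r1:Mul1,r2:Mul2,r3:49,r4:6
  c8: CDB Add1=-41; stall  regs: r0:3,r1:Mul1,r2:Mul2,r3:49,r4:6
  c9: stall  regs: r0:3,r1:Mul1,r2:Mul2,r3:49,r4:6
  c10: stall  regs: r0:3,r1:Mul1,r2:Mul2,r3:49,r4:6
  c11: CDB Mul1=147; issue MUL r4<-Mul1  regs: r0:3,r1:147,r2:Mul2,r3:49,r4:Mul1
  c12: issue ADD r0<-Add1  regs: r0:Add1,r1:147,r2:Mul2,r3:49,r4:Mul1
  c13: CDB Mul2=-2009; issue MUL r0<-Mul2  regs: r0:Mul2,r1:147,r2:-2009,r3:49,r4:Mul1
  c14: -  regs: r0:Mul2,r1:147,r2:-2009,r3:49,r4:Mul1
  c15: -  regs: r0:Mul2,r1:147,r2:-2009,r3:49,r4:Mul1
  c16: -  regs: r0:Mul2,r1:147,r2:-2009,r3:49,r4:Mul1
  c17: -  regs: r0:Mul2,r1:147,r2:-2009,r3:49,r4:Mul1
  c18: CDB Mul1=-98441  regs: r0:Mul2,r1:147,r2:-2009,r3:49,r4:-98441

STATUS = VALUE -98441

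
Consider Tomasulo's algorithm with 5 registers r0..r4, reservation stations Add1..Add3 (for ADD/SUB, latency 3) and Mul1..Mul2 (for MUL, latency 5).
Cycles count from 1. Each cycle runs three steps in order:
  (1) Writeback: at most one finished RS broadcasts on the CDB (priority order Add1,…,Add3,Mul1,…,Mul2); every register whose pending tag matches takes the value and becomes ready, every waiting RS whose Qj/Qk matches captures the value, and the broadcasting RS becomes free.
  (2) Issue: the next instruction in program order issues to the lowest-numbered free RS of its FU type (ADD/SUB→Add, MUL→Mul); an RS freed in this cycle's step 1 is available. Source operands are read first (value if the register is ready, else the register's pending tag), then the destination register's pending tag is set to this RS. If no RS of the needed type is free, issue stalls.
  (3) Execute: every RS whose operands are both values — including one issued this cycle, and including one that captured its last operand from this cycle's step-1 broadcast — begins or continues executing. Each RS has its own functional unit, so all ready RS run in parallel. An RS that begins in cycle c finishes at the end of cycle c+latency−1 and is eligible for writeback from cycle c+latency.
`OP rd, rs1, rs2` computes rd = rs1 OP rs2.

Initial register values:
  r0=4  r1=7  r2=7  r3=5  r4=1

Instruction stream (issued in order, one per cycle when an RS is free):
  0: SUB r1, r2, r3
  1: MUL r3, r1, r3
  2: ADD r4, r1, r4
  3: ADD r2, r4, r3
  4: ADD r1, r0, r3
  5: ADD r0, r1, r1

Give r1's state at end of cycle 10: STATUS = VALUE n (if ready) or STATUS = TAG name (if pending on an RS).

STATUS = TAG Add3

c1: issue SUB r1<-Add1 | r0:4,r1:Add1,r2:7,r3:5,r4:1
c2: issue MUL r3<-Mul1 | r0:4,r1:Add1,r2:7,r3:Mul1,r4:1
c3: issue ADD r4<-Add2 | r0:4,r1:Add1,r2:7,r3:Mul1,r4:Add2
c4: CDB Add1=2; issue ADD r2<-Add1 | r0:4,r1:2,r2:Add1,r3:Mul1,r4:Add2
c5: issue ADD r1<-Add3 | r0:4,r1:Add3,r2:Add1,r3:Mul1,r4:Add2
c6: stall | r0:4,r1:Add3,r2:Add1,r3:Mul1,r4:Add2
c7: CDB Add2=3; issue ADD r0<-Add2 | r0:Add2,r1:Add3,r2:Add1,r3:Mul1,r4:3
c8: - | r0:Add2,r1:Add3,r2:Add1,r3:Mul1,r4:3
c9: CDB Mul1=10 | r0:Add2,r1:Add3,r2:Add1,r3:10,r4:3
c10: - | r0:Add2,r1:Add3,r2:Add1,r3:10,r4:3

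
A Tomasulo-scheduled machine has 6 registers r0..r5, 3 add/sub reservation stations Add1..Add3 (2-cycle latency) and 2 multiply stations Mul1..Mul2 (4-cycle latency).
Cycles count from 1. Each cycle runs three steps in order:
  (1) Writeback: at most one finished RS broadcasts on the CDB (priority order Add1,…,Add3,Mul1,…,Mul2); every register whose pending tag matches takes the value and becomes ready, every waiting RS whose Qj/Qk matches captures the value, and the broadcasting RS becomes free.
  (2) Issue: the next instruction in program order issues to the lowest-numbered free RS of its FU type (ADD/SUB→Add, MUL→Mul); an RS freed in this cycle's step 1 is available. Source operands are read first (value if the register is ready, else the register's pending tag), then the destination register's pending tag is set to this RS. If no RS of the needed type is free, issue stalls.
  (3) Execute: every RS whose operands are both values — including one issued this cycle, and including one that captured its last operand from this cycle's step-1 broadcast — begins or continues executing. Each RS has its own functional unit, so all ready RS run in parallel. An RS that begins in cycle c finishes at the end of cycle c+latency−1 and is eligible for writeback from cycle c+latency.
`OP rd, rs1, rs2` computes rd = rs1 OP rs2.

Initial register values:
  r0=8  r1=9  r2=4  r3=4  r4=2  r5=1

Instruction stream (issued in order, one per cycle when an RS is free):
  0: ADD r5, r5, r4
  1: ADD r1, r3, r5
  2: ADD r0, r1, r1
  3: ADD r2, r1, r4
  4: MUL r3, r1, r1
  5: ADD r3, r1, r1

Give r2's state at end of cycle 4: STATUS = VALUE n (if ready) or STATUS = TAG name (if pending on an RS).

STATUS = TAG Add3

cycle 1: issue ADD r5<-Add1 // r0:8,r1:9,r2:4,r3:4,r4:2,r5:Add1
cycle 2: issue ADD r1<-Add2 // r0:8,r1:Add2,r2:4,r3:4,r4:2,r5:Add1
cycle 3: CDB Add1=3; issue ADD r0<-Add1 // r0:Add1,r1:Add2,r2:4,r3:4,r4:2,r5:3
cycle 4: issue ADD r2<-Add3 // r0:Add1,r1:Add2,r2:Add3,r3:4,r4:2,r5:3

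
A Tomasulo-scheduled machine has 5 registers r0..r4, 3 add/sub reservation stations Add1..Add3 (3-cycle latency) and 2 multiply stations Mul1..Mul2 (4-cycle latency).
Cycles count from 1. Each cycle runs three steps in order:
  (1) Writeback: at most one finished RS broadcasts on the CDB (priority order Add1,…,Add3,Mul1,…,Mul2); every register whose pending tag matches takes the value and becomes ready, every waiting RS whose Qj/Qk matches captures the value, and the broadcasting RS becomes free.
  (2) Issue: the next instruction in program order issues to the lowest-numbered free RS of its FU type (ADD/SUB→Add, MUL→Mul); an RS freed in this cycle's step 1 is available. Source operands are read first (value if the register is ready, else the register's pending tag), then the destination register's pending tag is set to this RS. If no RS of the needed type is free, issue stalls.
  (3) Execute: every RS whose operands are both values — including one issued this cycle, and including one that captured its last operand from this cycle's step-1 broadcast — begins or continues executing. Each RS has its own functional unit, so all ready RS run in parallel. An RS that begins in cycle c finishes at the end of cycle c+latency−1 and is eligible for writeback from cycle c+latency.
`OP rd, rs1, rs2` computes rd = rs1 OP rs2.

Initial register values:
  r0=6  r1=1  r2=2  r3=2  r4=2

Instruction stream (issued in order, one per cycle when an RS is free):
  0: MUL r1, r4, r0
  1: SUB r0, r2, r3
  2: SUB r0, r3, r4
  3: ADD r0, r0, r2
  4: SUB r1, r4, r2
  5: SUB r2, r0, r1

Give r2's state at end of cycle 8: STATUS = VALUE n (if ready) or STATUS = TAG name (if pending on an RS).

  c1: issue MUL r1<-Mul1  regs: r0:6,r1:Mul1,r2:2,r3:2,r4:2
  c2: issue SUB r0<-Add1  regs: r0:Add1,r1:Mul1,r2:2,r3:2,r4:2
  c3: issue SUB r0<-Add2  regs: r0:Add2,r1:Mul1,r2:2,r3:2,r4:2
  c4: issue ADD r0<-Add3  regs: r0:Add3,r1:Mul1,r2:2,r3:2,r4:2
  c5: CDB Add1=0; issue SUB r1<-Add1  regs: r0:Add3,r1:Add1,r2:2,r3:2,r4:2
  c6: CDB Add2=0; issue SUB r2<-Add2  regs: r0:Add3,r1:Add1,r2:Add2,r3:2,r4:2
  c7: CDB Mul1=12  regs: r0:Add3,r1:Add1,r2:Add2,r3:2,r4:2
  c8: CDB Add1=0  regs: r0:Add3,r1:0,r2:Add2,r3:2,r4:2

STATUS = TAG Add2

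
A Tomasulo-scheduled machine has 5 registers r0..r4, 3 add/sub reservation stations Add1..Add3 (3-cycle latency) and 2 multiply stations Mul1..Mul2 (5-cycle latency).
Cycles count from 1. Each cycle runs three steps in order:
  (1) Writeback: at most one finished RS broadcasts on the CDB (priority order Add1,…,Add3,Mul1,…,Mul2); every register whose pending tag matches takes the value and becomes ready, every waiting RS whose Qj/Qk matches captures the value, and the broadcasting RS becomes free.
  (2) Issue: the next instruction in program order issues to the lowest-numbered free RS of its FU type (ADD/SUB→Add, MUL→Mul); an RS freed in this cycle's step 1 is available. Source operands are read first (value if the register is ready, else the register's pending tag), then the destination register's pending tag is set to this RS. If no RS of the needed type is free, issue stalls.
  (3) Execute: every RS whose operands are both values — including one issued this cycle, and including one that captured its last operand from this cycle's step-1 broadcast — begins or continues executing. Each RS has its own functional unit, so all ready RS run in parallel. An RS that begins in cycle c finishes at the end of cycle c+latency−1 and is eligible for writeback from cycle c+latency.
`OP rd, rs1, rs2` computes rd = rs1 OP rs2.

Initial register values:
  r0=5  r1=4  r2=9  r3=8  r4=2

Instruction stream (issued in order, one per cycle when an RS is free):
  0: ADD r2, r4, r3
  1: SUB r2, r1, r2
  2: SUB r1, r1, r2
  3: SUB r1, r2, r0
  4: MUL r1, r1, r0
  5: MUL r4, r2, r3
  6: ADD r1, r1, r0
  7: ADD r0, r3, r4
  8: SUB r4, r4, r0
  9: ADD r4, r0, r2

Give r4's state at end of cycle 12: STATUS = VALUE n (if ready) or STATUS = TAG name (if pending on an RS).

STATUS = TAG Add3

c1: issue ADD r2<-Add1 | r0:5,r1:4,r2:Add1,r3:8,r4:2
c2: issue SUB r2<-Add2 | r0:5,r1:4,r2:Add2,r3:8,r4:2
c3: issue SUB r1<-Add3 | r0:5,r1:Add3,r2:Add2,r3:8,r4:2
c4: CDB Add1=10; issue SUB r1<-Add1 | r0:5,r1:Add1,r2:Add2,r3:8,r4:2
c5: issue MUL r1<-Mul1 | r0:5,r1:Mul1,r2:Add2,r3:8,r4:2
c6: issue MUL r4<-Mul2 | r0:5,r1:Mul1,r2:Add2,r3:8,r4:Mul2
c7: CDB Add2=-6; issue ADD r1<-Add2 | r0:5,r1:Add2,r2:-6,r3:8,r4:Mul2
c8: stall | r0:5,r1:Add2,r2:-6,r3:8,r4:Mul2
c9: stall | r0:5,r1:Add2,r2:-6,r3:8,r4:Mul2
c10: CDB Add1=-11; issue ADD r0<-Add1 | r0:Add1,r1:Add2,r2:-6,r3:8,r4:Mul2
c11: CDB Add3=10; issue SUB r4<-Add3 | r0:Add1,r1:Add2,r2:-6,r3:8,r4:Add3
c12: CDB Mul2=-48; stall | r0:Add1,r1:Add2,r2:-6,r3:8,r4:Add3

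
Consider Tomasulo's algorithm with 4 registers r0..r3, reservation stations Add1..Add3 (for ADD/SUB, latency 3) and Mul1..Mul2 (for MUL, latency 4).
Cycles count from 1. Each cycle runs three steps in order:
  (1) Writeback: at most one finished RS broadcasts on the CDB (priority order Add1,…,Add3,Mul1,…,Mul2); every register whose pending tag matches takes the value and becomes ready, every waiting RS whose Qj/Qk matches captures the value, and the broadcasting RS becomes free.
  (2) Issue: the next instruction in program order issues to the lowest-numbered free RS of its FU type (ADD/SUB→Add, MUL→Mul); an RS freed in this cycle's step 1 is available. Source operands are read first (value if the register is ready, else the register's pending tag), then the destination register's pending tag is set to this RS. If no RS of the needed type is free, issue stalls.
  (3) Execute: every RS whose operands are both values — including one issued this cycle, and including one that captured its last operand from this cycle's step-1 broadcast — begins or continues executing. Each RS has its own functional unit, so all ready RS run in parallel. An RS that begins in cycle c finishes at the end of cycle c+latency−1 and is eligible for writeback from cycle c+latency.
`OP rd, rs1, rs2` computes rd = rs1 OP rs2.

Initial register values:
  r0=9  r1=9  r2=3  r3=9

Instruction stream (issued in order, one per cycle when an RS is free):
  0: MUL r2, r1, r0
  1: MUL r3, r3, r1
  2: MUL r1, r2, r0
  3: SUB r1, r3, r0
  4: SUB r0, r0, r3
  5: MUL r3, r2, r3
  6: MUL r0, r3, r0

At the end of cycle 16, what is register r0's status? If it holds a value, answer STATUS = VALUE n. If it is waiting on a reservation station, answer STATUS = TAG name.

STATUS = VALUE -472392

cycle 1: issue MUL r2<-Mul1 // r0:9,r1:9,r2:Mul1,r3:9
cycle 2: issue MUL r3<-Mul2 // r0:9,r1:9,r2:Mul1,r3:Mul2
cycle 3: stall // r0:9,r1:9,r2:Mul1,r3:Mul2
cycle 4: stall // r0:9,r1:9,r2:Mul1,r3:Mul2
cycle 5: CDB Mul1=81; issue MUL r1<-Mul1 // r0:9,r1:Mul1,r2:81,r3:Mul2
cycle 6: CDB Mul2=81; issue SUB r1<-Add1 // r0:9,r1:Add1,r2:81,r3:81
cycle 7: issue SUB r0<-Add2 // r0:Add2,r1:Add1,r2:81,r3:81
cycle 8: issue MUL r3<-Mul2 // r0:Add2,r1:Add1,r2:81,r3:Mul2
cycle 9: CDB Add1=72; stall // r0:Add2,r1:72,r2:81,r3:Mul2
cycle 10: CDB Add2=-72; stall // r0:-72,r1:72,r2:81,r3:Mul2
cycle 11: CDB Mul1=729; issue MUL r0<-Mul1 // r0:Mul1,r1:72,r2:81,r3:Mul2
cycle 12: CDB Mul2=6561 // r0:Mul1,r1:72,r2:81,r3:6561
cycle 13: - // r0:Mul1,r1:72,r2:81,r3:6561
cycle 14: - // r0:Mul1,r1:72,r2:81,r3:6561
cycle 15: - // r0:Mul1,r1:72,r2:81,r3:6561
cycle 16: CDB Mul1=-472392 // r0:-472392,r1:72,r2:81,r3:6561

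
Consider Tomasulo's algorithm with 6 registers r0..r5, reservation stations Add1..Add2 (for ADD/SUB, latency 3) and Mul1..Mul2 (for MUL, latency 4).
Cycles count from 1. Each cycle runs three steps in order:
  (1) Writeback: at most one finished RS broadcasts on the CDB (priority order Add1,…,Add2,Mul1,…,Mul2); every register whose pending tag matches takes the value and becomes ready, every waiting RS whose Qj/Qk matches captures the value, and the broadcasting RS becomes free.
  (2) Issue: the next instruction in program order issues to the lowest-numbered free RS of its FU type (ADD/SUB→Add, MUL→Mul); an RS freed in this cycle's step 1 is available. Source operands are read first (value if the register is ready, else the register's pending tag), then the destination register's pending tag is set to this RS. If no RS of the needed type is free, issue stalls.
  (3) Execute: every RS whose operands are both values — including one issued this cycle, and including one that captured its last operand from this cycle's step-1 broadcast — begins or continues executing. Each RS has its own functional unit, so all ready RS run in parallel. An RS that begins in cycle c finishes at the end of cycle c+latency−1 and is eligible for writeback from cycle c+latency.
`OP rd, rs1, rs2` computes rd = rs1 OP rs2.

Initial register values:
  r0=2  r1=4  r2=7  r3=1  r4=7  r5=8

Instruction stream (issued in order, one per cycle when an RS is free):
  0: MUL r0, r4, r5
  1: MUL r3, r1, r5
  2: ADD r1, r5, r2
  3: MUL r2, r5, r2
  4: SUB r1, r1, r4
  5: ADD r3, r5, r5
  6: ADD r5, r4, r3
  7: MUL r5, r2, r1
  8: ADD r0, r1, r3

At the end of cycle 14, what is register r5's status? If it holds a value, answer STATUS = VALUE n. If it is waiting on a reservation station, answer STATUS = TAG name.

STATUS = TAG Mul2

  c1: issue MUL r0<-Mul1  regs: r0:Mul1,r1:4,r2:7,r3:1,r4:7,r5:8
  c2: issue MUL r3<-Mul2  regs: r0:Mul1,r1:4,r2:7,r3:Mul2,r4:7,r5:8
  c3: issue ADD r1<-Add1  regs: r0:Mul1,r1:Add1,r2:7,r3:Mul2,r4:7,r5:8
  c4: stall  regs: r0:Mul1,r1:Add1,r2:7,r3:Mul2,r4:7,r5:8
  c5: CDB Mul1=56; issue MUL r2<-Mul1  regs: r0:56,r1:Add1,r2:Mul1,r3:Mul2,r4:7,r5:8
  c6: CDB Add1=15; issue SUB r1<-Add1  regs: r0:56,r1:Add1,r2:Mul1,r3:Mul2,r4:7,r5:8
  c7: CDB Mul2=32; issue ADD r3<-Add2  regs: r0:56,r1:Add1,r2:Mul1,r3:Add2,r4:7,r5:8
  c8: stall  regs: r0:56,r1:Add1,r2:Mul1,r3:Add2,r4:7,r5:8
  c9: CDB Add1=8; issue ADD r5<-Add1  regs: r0:56,r1:8,r2:Mul1,r3:Add2,r4:7,r5:Add1
  c10: CDB Add2=16; issue MUL r5<-Mul2  regs: r0:56,r1:8,r2:Mul1,r3:16,r4:7,r5:Mul2
  c11: CDB Mul1=56; issue ADD r0<-Add2  regs: r0:Add2,r1:8,r2:56,r3:16,r4:7,r5:Mul2
  c12: -  regs: r0:Add2,r1:8,r2:56,r3:16,r4:7,r5:Mul2
  c13: CDB Add1=23  regs: r0:Add2,r1:8,r2:56,r3:16,r4:7,r5:Mul2
  c14: CDB Add2=24  regs: r0:24,r1:8,r2:56,r3:16,r4:7,r5:Mul2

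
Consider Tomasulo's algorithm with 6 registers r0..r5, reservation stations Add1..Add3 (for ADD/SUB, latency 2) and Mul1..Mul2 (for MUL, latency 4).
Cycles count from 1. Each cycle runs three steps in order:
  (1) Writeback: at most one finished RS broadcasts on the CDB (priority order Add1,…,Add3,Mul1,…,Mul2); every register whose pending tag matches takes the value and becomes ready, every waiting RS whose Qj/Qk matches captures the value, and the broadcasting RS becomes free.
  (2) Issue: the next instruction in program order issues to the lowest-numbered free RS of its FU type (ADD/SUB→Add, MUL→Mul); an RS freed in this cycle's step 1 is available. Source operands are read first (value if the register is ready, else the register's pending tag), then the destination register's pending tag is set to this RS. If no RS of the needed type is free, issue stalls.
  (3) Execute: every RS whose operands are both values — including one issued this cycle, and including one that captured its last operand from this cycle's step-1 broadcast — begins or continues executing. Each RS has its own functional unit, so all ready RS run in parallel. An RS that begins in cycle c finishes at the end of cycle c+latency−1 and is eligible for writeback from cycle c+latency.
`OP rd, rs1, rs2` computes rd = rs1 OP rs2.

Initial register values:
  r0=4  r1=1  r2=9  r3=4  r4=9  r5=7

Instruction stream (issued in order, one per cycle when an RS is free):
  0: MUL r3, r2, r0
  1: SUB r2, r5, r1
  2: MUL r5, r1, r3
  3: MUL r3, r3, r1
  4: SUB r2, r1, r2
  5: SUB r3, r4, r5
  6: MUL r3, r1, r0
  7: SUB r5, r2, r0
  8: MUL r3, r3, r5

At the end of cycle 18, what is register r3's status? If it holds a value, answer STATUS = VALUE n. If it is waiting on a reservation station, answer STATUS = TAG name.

  c1: issue MUL r3<-Mul1  regs: r0:4,r1:1,r2:9,r3:Mul1,r4:9,r5:7
  c2: issue SUB r2<-Add1  regs: r0:4,r1:1,r2:Add1,r3:Mul1,r4:9,r5:7
  c3: issue MUL r5<-Mul2  regs: r0:4,r1:1,r2:Add1,r3:Mul1,r4:9,r5:Mul2
  c4: CDB Add1=6; stall  regs: r0:4,r1:1,r2:6,r3:Mul1,r4:9,r5:Mul2
  c5: CDB Mul1=36; issue MUL r3<-Mul1  regs: r0:4,r1:1,r2:6,r3:Mul1,r4:9,r5:Mul2
  c6: issue SUB r2<-Add1  regs: r0:4,r1:1,r2:Add1,r3:Mul1,r4:9,r5:Mul2
  c7: issue SUB r3<-Add2  regs: r0:4,r1:1,r2:Add1,r3:Add2,r4:9,r5:Mul2
  c8: CDB Add1=-5; stall  regs: r0:4,r1:1,r2:-5,r3:Add2,r4:9,r5:Mul2
  c9: CDB Mul1=36; issue MUL r3<-Mul1  regs: r0:4,r1:1,r2:-5,r3:Mul1,r4:9,r5:Mul2
  c10: CDB Mul2=36; issue SUB r5<-Add1  regs: r0:4,r1:1,r2:-5,r3:Mul1,r4:9,r5:Add1
  c11: issue MUL r3<-Mul2  regs: r0:4,r1:1,r2:-5,r3:Mul2,r4:9,r5:Add1
  c12: CDB Add1=-9  regs: r0:4,r1:1,r2:-5,r3:Mul2,r4:9,r5:-9
  c13: CDB Add2=-27  regs: r0:4,r1:1,r2:-5,r3:Mul2,r4:9,r5:-9
  c14: CDB Mul1=4  regs: r0:4,r1:1,r2:-5,r3:Mul2,r4:9,r5:-9
  c15: -  regs: r0:4,r1:1,r2:-5,r3:Mul2,r4:9,r5:-9
  c16: -  regs: r0:4,r1:1,r2:-5,r3:Mul2,r4:9,r5:-9
  c17: -  regs: r0:4,r1:1,r2:-5,r3:Mul2,r4:9,r5:-9
  c18: CDB Mul2=-36  regs: r0:4,r1:1,r2:-5,r3:-36,r4:9,r5:-9

STATUS = VALUE -36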